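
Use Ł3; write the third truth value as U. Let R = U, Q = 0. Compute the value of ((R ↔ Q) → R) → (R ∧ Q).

0

R ↔ Q = U ↔ 0 = U  [1 − |½−0|]
(R ↔ Q) → R = U → U = 1
R ∧ Q = U ∧ 0 = 0
((R ↔ Q) → R) → (R ∧ Q) = 1 → 0 = 0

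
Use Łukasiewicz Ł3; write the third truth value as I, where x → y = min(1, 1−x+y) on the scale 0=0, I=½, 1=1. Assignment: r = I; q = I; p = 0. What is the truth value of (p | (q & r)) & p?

q & r = I & I = I
p | (q & r) = 0 | I = I
(p | (q & r)) & p = I & 0 = 0

0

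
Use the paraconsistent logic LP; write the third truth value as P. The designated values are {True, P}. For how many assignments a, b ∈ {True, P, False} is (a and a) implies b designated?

8

Of the 9 assignments, 8 give a value in {True, P}.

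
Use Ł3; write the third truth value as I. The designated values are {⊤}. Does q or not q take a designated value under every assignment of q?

Countermodel: q=I gives I, which is not designated.

No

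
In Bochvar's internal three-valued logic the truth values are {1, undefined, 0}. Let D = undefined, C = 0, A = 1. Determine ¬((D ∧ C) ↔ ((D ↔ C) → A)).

undefined

D ∧ C = undefined ∧ 0 = undefined
D ↔ C = undefined ↔ 0 = undefined
(D ↔ C) → A = undefined → 1 = undefined  [any arg is the third value ⇒ result is the third value]
(D ∧ C) ↔ ((D ↔ C) → A) = undefined ↔ undefined = undefined
¬((D ∧ C) ↔ ((D ↔ C) → A)) = ¬undefined = undefined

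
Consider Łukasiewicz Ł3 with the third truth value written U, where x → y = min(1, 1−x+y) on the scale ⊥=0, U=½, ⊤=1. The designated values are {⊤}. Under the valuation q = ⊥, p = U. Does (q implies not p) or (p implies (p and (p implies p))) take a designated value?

Yes

not p = not U = U
q implies not p = ⊥ implies U = ⊤  [min(1, 1−0+½)]
p implies p = U implies U = ⊤
p and (p implies p) = U and ⊤ = U
p implies (p and (p implies p)) = U implies U = ⊤
(q implies not p) or (p implies (p and (p implies p))) = ⊤ or ⊤ = ⊤
⊤ ∈ {⊤}.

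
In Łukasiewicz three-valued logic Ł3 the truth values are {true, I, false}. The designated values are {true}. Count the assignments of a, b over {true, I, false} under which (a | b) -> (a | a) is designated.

6

Of the 9 assignments, 6 give a value in {true}.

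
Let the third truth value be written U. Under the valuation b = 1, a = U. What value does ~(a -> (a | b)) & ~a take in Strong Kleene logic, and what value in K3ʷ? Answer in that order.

In Strong Kleene logic: a | b = U | 1 = 1
a -> (a | b) = U -> 1 = 1  [~U | 1]
~(a -> (a | b)) = ~1 = 0
~a = ~U = U
~(a -> (a | b)) & ~a = 0 & U = 0
In K3ʷ: a | b = U | 1 = U
a -> (a | b) = U -> U = U  [any arg is the third value ⇒ result is the third value]
~(a -> (a | b)) = ~U = U
~a = ~U = U
~(a -> (a | b)) & ~a = U & U = U
They differ because Strong Kleene logic and K3ʷ treat U differently under the binary connectives.

0; U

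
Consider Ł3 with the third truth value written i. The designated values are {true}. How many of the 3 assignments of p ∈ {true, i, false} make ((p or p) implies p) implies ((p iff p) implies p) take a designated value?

p=true: true ✓
p=i: i ·
p=false: false ·

1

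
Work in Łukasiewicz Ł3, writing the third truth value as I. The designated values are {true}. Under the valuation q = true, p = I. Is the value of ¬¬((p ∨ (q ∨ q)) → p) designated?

q ∨ q = true ∨ true = true
p ∨ (q ∨ q) = I ∨ true = true
(p ∨ (q ∨ q)) → p = true → I = I  [min(1, 1−1+½)]
¬((p ∨ (q ∨ q)) → p) = ¬I = I
¬¬((p ∨ (q ∨ q)) → p) = ¬I = I
I ∉ {true}.

No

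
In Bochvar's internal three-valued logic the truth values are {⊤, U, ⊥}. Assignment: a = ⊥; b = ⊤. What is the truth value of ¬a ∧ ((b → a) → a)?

⊤

¬a = ¬⊥ = ⊤
b → a = ⊤ → ⊥ = ⊥
(b → a) → a = ⊥ → ⊥ = ⊤
¬a ∧ ((b → a) → a) = ⊤ ∧ ⊤ = ⊤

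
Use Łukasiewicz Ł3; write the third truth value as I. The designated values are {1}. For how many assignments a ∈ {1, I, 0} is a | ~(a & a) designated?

a=1: 1 ✓
a=I: I ·
a=0: 1 ✓

2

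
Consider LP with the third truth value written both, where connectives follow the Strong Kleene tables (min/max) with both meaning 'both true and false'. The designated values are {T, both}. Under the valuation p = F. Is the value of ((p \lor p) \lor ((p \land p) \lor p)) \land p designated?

No

p \lor p = F \lor F = F
p \land p = F \land F = F
(p \land p) \lor p = F \lor F = F
(p \lor p) \lor ((p \land p) \lor p) = F \lor F = F
((p \lor p) \lor ((p \land p) \lor p)) \land p = F \land F = F
F ∉ {T, both}.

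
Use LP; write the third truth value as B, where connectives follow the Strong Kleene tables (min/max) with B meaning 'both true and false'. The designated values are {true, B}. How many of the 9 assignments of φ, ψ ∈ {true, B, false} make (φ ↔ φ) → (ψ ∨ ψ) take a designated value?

7

Of the 9 assignments, 7 give a value in {true, B}.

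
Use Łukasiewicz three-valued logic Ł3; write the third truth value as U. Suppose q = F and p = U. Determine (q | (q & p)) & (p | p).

q & p = F & U = F
q | (q & p) = F | F = F
p | p = U | U = U
(q | (q & p)) & (p | p) = F & U = F

F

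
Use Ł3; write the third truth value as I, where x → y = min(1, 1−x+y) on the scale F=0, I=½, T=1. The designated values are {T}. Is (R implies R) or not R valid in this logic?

Yes

Every assignment of R over {T, I, F} gives a value in {T}.
In particular, with R=I: (R implies R) or not R = T.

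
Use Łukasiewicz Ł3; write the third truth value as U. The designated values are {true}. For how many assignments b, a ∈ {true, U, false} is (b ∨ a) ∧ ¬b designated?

1

Designated under: (b=false, a=true).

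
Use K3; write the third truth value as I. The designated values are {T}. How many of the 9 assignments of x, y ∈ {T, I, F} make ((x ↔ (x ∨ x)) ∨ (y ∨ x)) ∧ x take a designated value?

Designated under: (x=T, y=T); (x=T, y=I); (x=T, y=F).

3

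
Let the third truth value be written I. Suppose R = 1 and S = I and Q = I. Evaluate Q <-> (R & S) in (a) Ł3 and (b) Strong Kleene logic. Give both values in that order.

In Ł3: R & S = 1 & I = I
Q <-> (R & S) = I <-> I = 1  [1 − |½−½|]
In Strong Kleene logic: R & S = 1 & I = I
Q <-> (R & S) = I <-> I = I
They differ because Ł3 and Strong Kleene logic treat I differently under implication.

1; I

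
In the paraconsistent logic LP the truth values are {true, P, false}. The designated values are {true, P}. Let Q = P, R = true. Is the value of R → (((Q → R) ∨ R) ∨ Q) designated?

Q → R = P → true = true
(Q → R) ∨ R = true ∨ true = true
((Q → R) ∨ R) ∨ Q = true ∨ P = true
R → (((Q → R) ∨ R) ∨ Q) = true → true = true
true ∈ {true, P}.

Yes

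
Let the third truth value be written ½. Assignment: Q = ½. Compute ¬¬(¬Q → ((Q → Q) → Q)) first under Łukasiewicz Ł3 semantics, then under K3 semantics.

1; ½

In Łukasiewicz Ł3: ¬Q = ¬½ = ½
Q → Q = ½ → ½ = 1  [min(1, 1−½+½)]
(Q → Q) → Q = 1 → ½ = ½
¬Q → ((Q → Q) → Q) = ½ → ½ = 1
¬(¬Q → ((Q → Q) → Q)) = ¬1 = 0
¬¬(¬Q → ((Q → Q) → Q)) = ¬0 = 1
In K3: ¬Q = ¬½ = ½
Q → Q = ½ → ½ = ½  [¬½ ∨ ½]
(Q → Q) → Q = ½ → ½ = ½
¬Q → ((Q → Q) → Q) = ½ → ½ = ½
¬(¬Q → ((Q → Q) → Q)) = ¬½ = ½
¬¬(¬Q → ((Q → Q) → Q)) = ¬½ = ½
They differ because Łukasiewicz Ł3 and K3 treat ½ differently under implication.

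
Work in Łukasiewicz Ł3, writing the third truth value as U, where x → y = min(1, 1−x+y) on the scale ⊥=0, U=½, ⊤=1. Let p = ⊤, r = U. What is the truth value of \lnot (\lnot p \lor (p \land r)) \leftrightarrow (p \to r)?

\lnot p = \lnot ⊤ = ⊥
p \land r = ⊤ \land U = U
\lnot p \lor (p \land r) = ⊥ \lor U = U
\lnot (\lnot p \lor (p \land r)) = \lnot U = U
p \to r = ⊤ \to U = U
\lnot (\lnot p \lor (p \land r)) \leftrightarrow (p \to r) = U \leftrightarrow U = ⊤

⊤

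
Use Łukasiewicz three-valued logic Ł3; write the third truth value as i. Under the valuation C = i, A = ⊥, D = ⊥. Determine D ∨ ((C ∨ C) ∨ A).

C ∨ C = i ∨ i = i
(C ∨ C) ∨ A = i ∨ ⊥ = i
D ∨ ((C ∨ C) ∨ A) = ⊥ ∨ i = i

i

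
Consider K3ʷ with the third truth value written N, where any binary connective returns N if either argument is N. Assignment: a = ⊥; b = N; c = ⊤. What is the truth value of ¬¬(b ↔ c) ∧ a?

N

b ↔ c = N ↔ ⊤ = N
¬(b ↔ c) = ¬N = N
¬¬(b ↔ c) = ¬N = N
¬¬(b ↔ c) ∧ a = N ∧ ⊥ = N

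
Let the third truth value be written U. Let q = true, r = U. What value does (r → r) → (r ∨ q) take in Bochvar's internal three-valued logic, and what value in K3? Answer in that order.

U; true

In Bochvar's internal three-valued logic: r → r = U → U = U  [any arg is the third value ⇒ result is the third value]
r ∨ q = U ∨ true = U
(r → r) → (r ∨ q) = U → U = U
In K3: r → r = U → U = U  [¬U ∨ U]
r ∨ q = U ∨ true = true
(r → r) → (r ∨ q) = U → true = true
They differ because Bochvar's internal three-valued logic and K3 treat U differently under the binary connectives.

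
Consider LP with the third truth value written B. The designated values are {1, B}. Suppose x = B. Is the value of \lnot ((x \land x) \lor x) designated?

Yes

x \land x = B \land B = B
(x \land x) \lor x = B \lor B = B
\lnot ((x \land x) \lor x) = \lnot B = B
B ∈ {1, B}.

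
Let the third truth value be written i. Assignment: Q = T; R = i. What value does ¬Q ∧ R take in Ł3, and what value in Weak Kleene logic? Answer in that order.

F; i

In Ł3: ¬Q = ¬T = F
¬Q ∧ R = F ∧ i = F
In Weak Kleene logic: ¬Q = ¬T = F
¬Q ∧ R = F ∧ i = i
They differ because Ł3 and Weak Kleene logic treat i differently under the binary connectives.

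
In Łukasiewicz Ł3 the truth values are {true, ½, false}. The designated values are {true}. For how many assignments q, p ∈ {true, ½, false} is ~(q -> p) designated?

1

Designated under: (q=true, p=false).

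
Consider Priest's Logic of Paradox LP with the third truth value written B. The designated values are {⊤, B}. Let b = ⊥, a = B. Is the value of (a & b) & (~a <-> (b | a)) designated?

No

a & b = B & ⊥ = ⊥
~a = ~B = B
b | a = ⊥ | B = B
~a <-> (b | a) = B <-> B = B
(a & b) & (~a <-> (b | a)) = ⊥ & B = ⊥
⊥ ∉ {⊤, B}.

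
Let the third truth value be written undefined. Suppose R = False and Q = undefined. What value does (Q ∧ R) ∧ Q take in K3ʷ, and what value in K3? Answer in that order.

undefined; False

In K3ʷ: Q ∧ R = undefined ∧ False = undefined
(Q ∧ R) ∧ Q = undefined ∧ undefined = undefined
In K3: Q ∧ R = undefined ∧ False = False
(Q ∧ R) ∧ Q = False ∧ undefined = False
They differ because K3ʷ and K3 treat undefined differently under the binary connectives.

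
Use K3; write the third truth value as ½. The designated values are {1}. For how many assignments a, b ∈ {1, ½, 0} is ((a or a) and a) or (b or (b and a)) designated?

5

Of the 9 assignments, 5 give a value in {1}.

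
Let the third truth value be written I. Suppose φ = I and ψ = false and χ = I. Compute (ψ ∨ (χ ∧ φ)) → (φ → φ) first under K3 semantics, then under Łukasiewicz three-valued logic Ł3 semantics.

I; true

In K3: χ ∧ φ = I ∧ I = I
ψ ∨ (χ ∧ φ) = false ∨ I = I
φ → φ = I → I = I
(ψ ∨ (χ ∧ φ)) → (φ → φ) = I → I = I
In Łukasiewicz three-valued logic Ł3: χ ∧ φ = I ∧ I = I
ψ ∨ (χ ∧ φ) = false ∨ I = I
φ → φ = I → I = true  [min(1, 1−½+½)]
(ψ ∨ (χ ∧ φ)) → (φ → φ) = I → true = true
They differ because K3 and Łukasiewicz three-valued logic Ł3 treat I differently under implication.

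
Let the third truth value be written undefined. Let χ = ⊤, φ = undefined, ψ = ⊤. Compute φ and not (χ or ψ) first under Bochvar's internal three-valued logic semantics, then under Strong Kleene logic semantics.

In Bochvar's internal three-valued logic: χ or ψ = ⊤ or ⊤ = ⊤
not (χ or ψ) = not ⊤ = ⊥
φ and not (χ or ψ) = undefined and ⊥ = undefined
In Strong Kleene logic: χ or ψ = ⊤ or ⊤ = ⊤
not (χ or ψ) = not ⊤ = ⊥
φ and not (χ or ψ) = undefined and ⊥ = ⊥
They differ because Bochvar's internal three-valued logic and Strong Kleene logic treat undefined differently under the binary connectives.

undefined; ⊥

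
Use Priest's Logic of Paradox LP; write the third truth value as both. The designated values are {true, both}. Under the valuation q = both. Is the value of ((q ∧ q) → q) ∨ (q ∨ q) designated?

q ∧ q = both ∧ both = both
(q ∧ q) → q = both → both = both  [¬both ∨ both]
q ∨ q = both ∨ both = both
((q ∧ q) → q) ∨ (q ∨ q) = both ∨ both = both
both ∈ {true, both}.

Yes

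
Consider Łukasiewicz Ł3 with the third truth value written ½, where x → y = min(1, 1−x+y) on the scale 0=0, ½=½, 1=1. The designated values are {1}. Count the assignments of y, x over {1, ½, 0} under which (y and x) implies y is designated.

Of the 9 assignments, 9 give a value in {1}.

9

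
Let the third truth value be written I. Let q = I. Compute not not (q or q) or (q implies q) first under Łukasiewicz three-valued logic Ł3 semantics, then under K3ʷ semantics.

In Łukasiewicz three-valued logic Ł3: q or q = I or I = I
not (q or q) = not I = I
not not (q or q) = not I = I
q implies q = I implies I = true  [min(1, 1−½+½)]
not not (q or q) or (q implies q) = I or true = true
In K3ʷ: q or q = I or I = I
not (q or q) = not I = I
not not (q or q) = not I = I
q implies q = I implies I = I  [any arg is the third value ⇒ result is the third value]
not not (q or q) or (q implies q) = I or I = I
They differ because Łukasiewicz three-valued logic Ł3 and K3ʷ treat I differently under the binary connectives.

true; I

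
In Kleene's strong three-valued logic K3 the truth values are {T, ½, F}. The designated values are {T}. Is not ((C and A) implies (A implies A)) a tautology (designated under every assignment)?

No

Countermodel: C=T, A=T gives F, which is not designated.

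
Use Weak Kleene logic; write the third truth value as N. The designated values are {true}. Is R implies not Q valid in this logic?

Countermodel: R=true, Q=true gives false, which is not designated.

No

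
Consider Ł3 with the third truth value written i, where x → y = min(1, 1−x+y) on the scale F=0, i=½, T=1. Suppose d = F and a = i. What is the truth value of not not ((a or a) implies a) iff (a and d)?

F

a or a = i or i = i
(a or a) implies a = i implies i = T
not ((a or a) implies a) = not T = F
not not ((a or a) implies a) = not F = T
a and d = i and F = F
not not ((a or a) implies a) iff (a and d) = T iff F = F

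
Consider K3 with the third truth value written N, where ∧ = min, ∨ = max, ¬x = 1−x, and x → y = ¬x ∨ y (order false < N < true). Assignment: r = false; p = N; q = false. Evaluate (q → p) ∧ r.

false

q → p = false → N = true
(q → p) ∧ r = true ∧ false = false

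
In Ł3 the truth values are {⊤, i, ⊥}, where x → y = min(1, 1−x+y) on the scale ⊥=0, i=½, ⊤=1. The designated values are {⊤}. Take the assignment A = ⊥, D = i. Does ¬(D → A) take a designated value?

D → A = i → ⊥ = i  [min(1, 1−½+0)]
¬(D → A) = ¬i = i
i ∉ {⊤}.

No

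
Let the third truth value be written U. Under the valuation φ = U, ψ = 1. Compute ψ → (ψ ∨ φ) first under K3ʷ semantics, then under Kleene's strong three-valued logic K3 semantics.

U; 1

In K3ʷ: ψ ∨ φ = 1 ∨ U = U
ψ → (ψ ∨ φ) = 1 → U = U  [any arg is the third value ⇒ result is the third value]
In Kleene's strong three-valued logic K3: ψ ∨ φ = 1 ∨ U = 1
ψ → (ψ ∨ φ) = 1 → 1 = 1
They differ because K3ʷ and Kleene's strong three-valued logic K3 treat U differently under the binary connectives.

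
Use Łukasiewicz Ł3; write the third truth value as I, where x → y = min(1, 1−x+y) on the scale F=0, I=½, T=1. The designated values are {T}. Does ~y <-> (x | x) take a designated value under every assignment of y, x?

Countermodel: y=T, x=T gives F, which is not designated.

No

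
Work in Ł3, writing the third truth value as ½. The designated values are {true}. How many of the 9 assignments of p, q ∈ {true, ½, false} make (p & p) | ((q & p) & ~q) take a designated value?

Designated under: (p=true, q=true); (p=true, q=½); (p=true, q=false).

3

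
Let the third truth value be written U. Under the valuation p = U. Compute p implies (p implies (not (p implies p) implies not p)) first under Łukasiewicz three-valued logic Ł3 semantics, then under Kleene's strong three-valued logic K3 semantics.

In Łukasiewicz three-valued logic Ł3: p implies p = U implies U = true
not (p implies p) = not true = false
not p = not U = U
not (p implies p) implies not p = false implies U = true
p implies (not (p implies p) implies not p) = U implies true = true
p implies (p implies (not (p implies p) implies not p)) = U implies true = true
In Kleene's strong three-valued logic K3: p implies p = U implies U = U  [not U or U]
not (p implies p) = not U = U
not p = not U = U
not (p implies p) implies not p = U implies U = U
p implies (not (p implies p) implies not p) = U implies U = U
p implies (p implies (not (p implies p) implies not p)) = U implies U = U
They differ because Łukasiewicz three-valued logic Ł3 and Kleene's strong three-valued logic K3 treat U differently under implication.

true; U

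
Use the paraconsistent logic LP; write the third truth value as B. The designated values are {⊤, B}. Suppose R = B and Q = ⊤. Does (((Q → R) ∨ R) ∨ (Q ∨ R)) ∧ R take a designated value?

Q → R = ⊤ → B = B  [¬⊤ ∨ B]
(Q → R) ∨ R = B ∨ B = B
Q ∨ R = ⊤ ∨ B = ⊤
((Q → R) ∨ R) ∨ (Q ∨ R) = B ∨ ⊤ = ⊤
(((Q → R) ∨ R) ∨ (Q ∨ R)) ∧ R = ⊤ ∧ B = B
B ∈ {⊤, B}.

Yes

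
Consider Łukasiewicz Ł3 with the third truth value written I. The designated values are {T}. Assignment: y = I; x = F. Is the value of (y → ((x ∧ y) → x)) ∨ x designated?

x ∧ y = F ∧ I = F
(x ∧ y) → x = F → F = T
y → ((x ∧ y) → x) = I → T = T
(y → ((x ∧ y) → x)) ∨ x = T ∨ F = T
T ∈ {T}.

Yes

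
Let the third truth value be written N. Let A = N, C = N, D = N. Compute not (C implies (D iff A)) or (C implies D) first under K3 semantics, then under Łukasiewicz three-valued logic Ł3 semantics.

In K3: D iff A = N iff N = N
C implies (D iff A) = N implies N = N  [not N or N]
not (C implies (D iff A)) = not N = N
C implies D = N implies N = N
not (C implies (D iff A)) or (C implies D) = N or N = N
In Łukasiewicz three-valued logic Ł3: D iff A = N iff N = T  [1 − |½−½|]
C implies (D iff A) = N implies T = T
not (C implies (D iff A)) = not T = F
C implies D = N implies N = T
not (C implies (D iff A)) or (C implies D) = F or T = T
They differ because K3 and Łukasiewicz three-valued logic Ł3 treat N differently under implication.

N; T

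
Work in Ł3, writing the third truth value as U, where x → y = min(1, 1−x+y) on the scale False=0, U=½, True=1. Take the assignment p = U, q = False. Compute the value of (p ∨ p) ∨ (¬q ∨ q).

p ∨ p = U ∨ U = U
¬q = ¬False = True
¬q ∨ q = True ∨ False = True
(p ∨ p) ∨ (¬q ∨ q) = U ∨ True = True

True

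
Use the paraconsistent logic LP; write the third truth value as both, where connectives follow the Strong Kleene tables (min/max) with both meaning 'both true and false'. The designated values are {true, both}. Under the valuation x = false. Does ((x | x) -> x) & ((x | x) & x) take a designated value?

No

x | x = false | false = false
(x | x) -> x = false -> false = true
x | x = false | false = false
(x | x) & x = false & false = false
((x | x) -> x) & ((x | x) & x) = true & false = false
false ∉ {true, both}.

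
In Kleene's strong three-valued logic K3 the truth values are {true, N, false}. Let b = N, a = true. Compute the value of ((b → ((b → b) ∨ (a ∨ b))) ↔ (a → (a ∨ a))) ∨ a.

true

b → b = N → N = N  [¬N ∨ N]
a ∨ b = true ∨ N = true
(b → b) ∨ (a ∨ b) = N ∨ true = true
b → ((b → b) ∨ (a ∨ b)) = N → true = true
a ∨ a = true ∨ true = true
a → (a ∨ a) = true → true = true
(b → ((b → b) ∨ (a ∨ b))) ↔ (a → (a ∨ a)) = true ↔ true = true
((b → ((b → b) ∨ (a ∨ b))) ↔ (a → (a ∨ a))) ∨ a = true ∨ true = true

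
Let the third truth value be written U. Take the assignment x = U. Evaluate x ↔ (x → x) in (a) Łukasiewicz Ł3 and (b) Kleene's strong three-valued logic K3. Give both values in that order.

In Łukasiewicz Ł3: x → x = U → U = true  [min(1, 1−½+½)]
x ↔ (x → x) = U ↔ true = U
In Kleene's strong three-valued logic K3: x → x = U → U = U  [¬U ∨ U]
x ↔ (x → x) = U ↔ U = U

U; U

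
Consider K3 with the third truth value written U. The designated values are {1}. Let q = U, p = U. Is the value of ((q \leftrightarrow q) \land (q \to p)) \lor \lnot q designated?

No

q \leftrightarrow q = U \leftrightarrow U = U
q \to p = U \to U = U  [\lnot U \lor U]
(q \leftrightarrow q) \land (q \to p) = U \land U = U
\lnot q = \lnot U = U
((q \leftrightarrow q) \land (q \to p)) \lor \lnot q = U \lor U = U
U ∉ {1}.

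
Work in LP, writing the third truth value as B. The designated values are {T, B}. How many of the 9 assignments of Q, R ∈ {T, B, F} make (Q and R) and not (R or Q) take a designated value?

Designated under: (Q=B, R=B).

1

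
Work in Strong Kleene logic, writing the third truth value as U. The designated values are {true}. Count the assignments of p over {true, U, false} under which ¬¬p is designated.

1

p=true: true ✓
p=U: U ·
p=false: false ·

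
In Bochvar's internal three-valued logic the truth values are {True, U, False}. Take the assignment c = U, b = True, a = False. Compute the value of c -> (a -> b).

U

a -> b = False -> True = True
c -> (a -> b) = U -> True = U  [any arg is the third value ⇒ result is the third value]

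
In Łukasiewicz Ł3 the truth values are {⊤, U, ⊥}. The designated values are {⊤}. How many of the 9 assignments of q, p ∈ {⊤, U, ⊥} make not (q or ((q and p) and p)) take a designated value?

3

Designated under: (q=⊥, p=⊤); (q=⊥, p=U); (q=⊥, p=⊥).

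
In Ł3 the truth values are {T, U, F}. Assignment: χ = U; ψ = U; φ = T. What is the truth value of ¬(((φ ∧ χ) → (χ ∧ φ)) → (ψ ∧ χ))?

φ ∧ χ = T ∧ U = U
χ ∧ φ = U ∧ T = U
(φ ∧ χ) → (χ ∧ φ) = U → U = T
ψ ∧ χ = U ∧ U = U
((φ ∧ χ) → (χ ∧ φ)) → (ψ ∧ χ) = T → U = U
¬(((φ ∧ χ) → (χ ∧ φ)) → (ψ ∧ χ)) = ¬U = U

U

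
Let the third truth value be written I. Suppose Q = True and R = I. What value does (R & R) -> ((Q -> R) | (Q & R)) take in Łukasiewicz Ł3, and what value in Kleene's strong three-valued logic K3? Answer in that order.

True; I

In Łukasiewicz Ł3: R & R = I & I = I
Q -> R = True -> I = I  [min(1, 1−1+½)]
Q & R = True & I = I
(Q -> R) | (Q & R) = I | I = I
(R & R) -> ((Q -> R) | (Q & R)) = I -> I = True
In Kleene's strong three-valued logic K3: R & R = I & I = I
Q -> R = True -> I = I
Q & R = True & I = I
(Q -> R) | (Q & R) = I | I = I
(R & R) -> ((Q -> R) | (Q & R)) = I -> I = I
They differ because Łukasiewicz Ł3 and Kleene's strong three-valued logic K3 treat I differently under implication.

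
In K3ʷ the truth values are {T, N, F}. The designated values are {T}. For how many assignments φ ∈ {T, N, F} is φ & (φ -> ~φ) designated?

0

φ=T: F ·
φ=N: N ·
φ=F: F ·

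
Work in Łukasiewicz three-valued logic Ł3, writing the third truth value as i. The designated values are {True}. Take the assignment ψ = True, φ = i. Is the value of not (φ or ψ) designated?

No

φ or ψ = i or True = True
not (φ or ψ) = not True = False
False ∉ {True}.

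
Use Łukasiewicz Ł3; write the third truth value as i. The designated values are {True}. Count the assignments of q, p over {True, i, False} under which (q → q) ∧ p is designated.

3

Designated under: (q=True, p=True); (q=i, p=True); (q=False, p=True).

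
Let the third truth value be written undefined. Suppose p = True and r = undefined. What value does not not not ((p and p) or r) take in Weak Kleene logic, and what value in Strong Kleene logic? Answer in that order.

undefined; False

In Weak Kleene logic: p and p = True and True = True
(p and p) or r = True or undefined = undefined
not ((p and p) or r) = not undefined = undefined
not not ((p and p) or r) = not undefined = undefined
not not not ((p and p) or r) = not undefined = undefined
In Strong Kleene logic: p and p = True and True = True
(p and p) or r = True or undefined = True
not ((p and p) or r) = not True = False
not not ((p and p) or r) = not False = True
not not not ((p and p) or r) = not True = False
They differ because Weak Kleene logic and Strong Kleene logic treat undefined differently under the binary connectives.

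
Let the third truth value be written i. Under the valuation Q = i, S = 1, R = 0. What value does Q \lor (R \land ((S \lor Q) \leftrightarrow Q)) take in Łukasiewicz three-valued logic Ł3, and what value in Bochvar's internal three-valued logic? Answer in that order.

In Łukasiewicz three-valued logic Ł3: S \lor Q = 1 \lor i = 1
(S \lor Q) \leftrightarrow Q = 1 \leftrightarrow i = i  [1 − |1−½|]
R \land ((S \lor Q) \leftrightarrow Q) = 0 \land i = 0
Q \lor (R \land ((S \lor Q) \leftrightarrow Q)) = i \lor 0 = i
In Bochvar's internal three-valued logic: S \lor Q = 1 \lor i = i
(S \lor Q) \leftrightarrow Q = i \leftrightarrow i = i
R \land ((S \lor Q) \leftrightarrow Q) = 0 \land i = i
Q \lor (R \land ((S \lor Q) \leftrightarrow Q)) = i \lor i = i

i; i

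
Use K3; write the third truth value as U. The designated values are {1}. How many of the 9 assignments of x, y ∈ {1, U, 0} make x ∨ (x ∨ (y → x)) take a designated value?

5

Of the 9 assignments, 5 give a value in {1}.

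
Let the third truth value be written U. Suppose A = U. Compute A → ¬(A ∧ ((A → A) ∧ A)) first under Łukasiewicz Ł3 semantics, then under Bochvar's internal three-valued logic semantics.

⊤; U

In Łukasiewicz Ł3: A → A = U → U = ⊤
(A → A) ∧ A = ⊤ ∧ U = U
A ∧ ((A → A) ∧ A) = U ∧ U = U
¬(A ∧ ((A → A) ∧ A)) = ¬U = U
A → ¬(A ∧ ((A → A) ∧ A)) = U → U = ⊤
In Bochvar's internal three-valued logic: A → A = U → U = U  [any arg is the third value ⇒ result is the third value]
(A → A) ∧ A = U ∧ U = U
A ∧ ((A → A) ∧ A) = U ∧ U = U
¬(A ∧ ((A → A) ∧ A)) = ¬U = U
A → ¬(A ∧ ((A → A) ∧ A)) = U → U = U
They differ because Łukasiewicz Ł3 and Bochvar's internal three-valued logic treat U differently under the binary connectives.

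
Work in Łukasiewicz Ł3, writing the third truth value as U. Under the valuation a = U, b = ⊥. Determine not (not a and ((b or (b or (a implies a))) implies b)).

⊤

not a = not U = U
a implies a = U implies U = ⊤  [min(1, 1−½+½)]
b or (a implies a) = ⊥ or ⊤ = ⊤
b or (b or (a implies a)) = ⊥ or ⊤ = ⊤
(b or (b or (a implies a))) implies b = ⊤ implies ⊥ = ⊥
not a and ((b or (b or (a implies a))) implies b) = U and ⊥ = ⊥
not (not a and ((b or (b or (a implies a))) implies b)) = not ⊥ = ⊤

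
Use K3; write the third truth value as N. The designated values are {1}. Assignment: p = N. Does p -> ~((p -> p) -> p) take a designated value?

p -> p = N -> N = N  [~N | N]
(p -> p) -> p = N -> N = N
~((p -> p) -> p) = ~N = N
p -> ~((p -> p) -> p) = N -> N = N
N ∉ {1}.

No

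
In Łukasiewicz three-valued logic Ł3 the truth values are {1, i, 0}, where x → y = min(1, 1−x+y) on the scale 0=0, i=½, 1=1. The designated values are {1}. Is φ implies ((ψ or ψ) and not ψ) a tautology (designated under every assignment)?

No

Countermodel: φ=1, ψ=1 gives 0, which is not designated.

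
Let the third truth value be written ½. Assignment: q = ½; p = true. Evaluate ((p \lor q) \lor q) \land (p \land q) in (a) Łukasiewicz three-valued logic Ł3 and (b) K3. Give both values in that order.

½; ½

In Łukasiewicz three-valued logic Ł3: p \lor q = true \lor ½ = true
(p \lor q) \lor q = true \lor ½ = true
p \land q = true \land ½ = ½
((p \lor q) \lor q) \land (p \land q) = true \land ½ = ½
In K3: p \lor q = true \lor ½ = true
(p \lor q) \lor q = true \lor ½ = true
p \land q = true \land ½ = ½
((p \lor q) \lor q) \land (p \land q) = true \land ½ = ½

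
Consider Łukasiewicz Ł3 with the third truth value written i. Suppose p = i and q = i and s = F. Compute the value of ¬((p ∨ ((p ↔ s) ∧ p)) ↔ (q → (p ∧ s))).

F

p ↔ s = i ↔ F = i  [1 − |½−0|]
(p ↔ s) ∧ p = i ∧ i = i
p ∨ ((p ↔ s) ∧ p) = i ∨ i = i
p ∧ s = i ∧ F = F
q → (p ∧ s) = i → F = i
(p ∨ ((p ↔ s) ∧ p)) ↔ (q → (p ∧ s)) = i ↔ i = T
¬((p ∨ ((p ↔ s) ∧ p)) ↔ (q → (p ∧ s))) = ¬T = F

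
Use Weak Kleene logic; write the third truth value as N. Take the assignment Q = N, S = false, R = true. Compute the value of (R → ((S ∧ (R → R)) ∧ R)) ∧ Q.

N

R → R = true → true = true
S ∧ (R → R) = false ∧ true = false
(S ∧ (R → R)) ∧ R = false ∧ true = false
R → ((S ∧ (R → R)) ∧ R) = true → false = false
(R → ((S ∧ (R → R)) ∧ R)) ∧ Q = false ∧ N = N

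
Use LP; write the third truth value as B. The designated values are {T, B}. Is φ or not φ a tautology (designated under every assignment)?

Yes

Every assignment of φ over {T, B, F} gives a value in {T, B}.
In particular, with φ=B: φ or not φ = B.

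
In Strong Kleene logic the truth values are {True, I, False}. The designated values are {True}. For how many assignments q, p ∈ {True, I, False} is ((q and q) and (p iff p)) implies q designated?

Of the 9 assignments, 6 give a value in {True}.

6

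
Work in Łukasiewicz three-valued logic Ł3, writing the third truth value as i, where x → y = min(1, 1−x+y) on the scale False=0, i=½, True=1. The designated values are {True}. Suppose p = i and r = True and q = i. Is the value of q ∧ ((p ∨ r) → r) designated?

p ∨ r = i ∨ True = True
(p ∨ r) → r = True → True = True
q ∧ ((p ∨ r) → r) = i ∧ True = i
i ∉ {True}.

No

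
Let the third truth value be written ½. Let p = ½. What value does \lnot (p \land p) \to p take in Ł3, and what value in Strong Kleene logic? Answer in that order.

T; ½

In Ł3: p \land p = ½ \land ½ = ½
\lnot (p \land p) = \lnot ½ = ½
\lnot (p \land p) \to p = ½ \to ½ = T  [min(1, 1−½+½)]
In Strong Kleene logic: p \land p = ½ \land ½ = ½
\lnot (p \land p) = \lnot ½ = ½
\lnot (p \land p) \to p = ½ \to ½ = ½  [\lnot ½ \lor ½]
They differ because Ł3 and Strong Kleene logic treat ½ differently under implication.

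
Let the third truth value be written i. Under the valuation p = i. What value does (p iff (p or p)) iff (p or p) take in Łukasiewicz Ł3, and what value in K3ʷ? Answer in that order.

In Łukasiewicz Ł3: p or p = i or i = i
p iff (p or p) = i iff i = ⊤  [1 − |½−½|]
p or p = i or i = i
(p iff (p or p)) iff (p or p) = ⊤ iff i = i
In K3ʷ: p or p = i or i = i
p iff (p or p) = i iff i = i
p or p = i or i = i
(p iff (p or p)) iff (p or p) = i iff i = i

i; i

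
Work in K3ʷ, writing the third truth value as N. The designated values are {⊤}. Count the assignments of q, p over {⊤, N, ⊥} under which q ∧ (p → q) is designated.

2

Designated under: (q=⊤, p=⊤); (q=⊤, p=⊥).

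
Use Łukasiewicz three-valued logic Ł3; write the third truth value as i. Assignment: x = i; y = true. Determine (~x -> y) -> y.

~x = ~i = i
~x -> y = i -> true = true  [min(1, 1−½+1)]
(~x -> y) -> y = true -> true = true

true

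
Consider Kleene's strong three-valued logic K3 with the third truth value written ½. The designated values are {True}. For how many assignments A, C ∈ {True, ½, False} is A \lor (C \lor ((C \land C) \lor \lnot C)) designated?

Of the 9 assignments, 7 give a value in {True}.

7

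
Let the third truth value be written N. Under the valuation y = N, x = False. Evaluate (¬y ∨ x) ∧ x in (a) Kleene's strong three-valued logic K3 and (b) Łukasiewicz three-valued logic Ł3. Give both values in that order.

False; False

In Kleene's strong three-valued logic K3: ¬y = ¬N = N
¬y ∨ x = N ∨ False = N
(¬y ∨ x) ∧ x = N ∧ False = False
In Łukasiewicz three-valued logic Ł3: ¬y = ¬N = N
¬y ∨ x = N ∨ False = N
(¬y ∨ x) ∧ x = N ∧ False = False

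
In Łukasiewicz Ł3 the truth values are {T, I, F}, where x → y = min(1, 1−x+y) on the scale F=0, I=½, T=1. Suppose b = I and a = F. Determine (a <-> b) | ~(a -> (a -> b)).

I

a <-> b = F <-> I = I  [1 − |0−½|]
a -> b = F -> I = T
a -> (a -> b) = F -> T = T
~(a -> (a -> b)) = ~T = F
(a <-> b) | ~(a -> (a -> b)) = I | F = I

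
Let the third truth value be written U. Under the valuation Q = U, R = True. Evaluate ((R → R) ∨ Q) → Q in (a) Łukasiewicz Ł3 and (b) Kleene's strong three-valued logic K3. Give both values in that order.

In Łukasiewicz Ł3: R → R = True → True = True
(R → R) ∨ Q = True ∨ U = True
((R → R) ∨ Q) → Q = True → U = U  [min(1, 1−1+½)]
In Kleene's strong three-valued logic K3: R → R = True → True = True
(R → R) ∨ Q = True ∨ U = True
((R → R) ∨ Q) → Q = True → U = U

U; U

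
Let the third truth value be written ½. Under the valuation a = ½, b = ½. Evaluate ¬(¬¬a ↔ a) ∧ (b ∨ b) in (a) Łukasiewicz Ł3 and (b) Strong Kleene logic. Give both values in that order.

false; ½

In Łukasiewicz Ł3: ¬a = ¬½ = ½
¬¬a = ¬½ = ½
¬¬a ↔ a = ½ ↔ ½ = true
¬(¬¬a ↔ a) = ¬true = false
b ∨ b = ½ ∨ ½ = ½
¬(¬¬a ↔ a) ∧ (b ∨ b) = false ∧ ½ = false
In Strong Kleene logic: ¬a = ¬½ = ½
¬¬a = ¬½ = ½
¬¬a ↔ a = ½ ↔ ½ = ½
¬(¬¬a ↔ a) = ¬½ = ½
b ∨ b = ½ ∨ ½ = ½
¬(¬¬a ↔ a) ∧ (b ∨ b) = ½ ∧ ½ = ½
They differ because Łukasiewicz Ł3 and Strong Kleene logic treat ½ differently under implication.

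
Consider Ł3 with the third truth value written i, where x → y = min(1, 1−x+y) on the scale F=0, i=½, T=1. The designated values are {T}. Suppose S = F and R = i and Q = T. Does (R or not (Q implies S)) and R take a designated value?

No

Q implies S = T implies F = F
not (Q implies S) = not F = T
R or not (Q implies S) = i or T = T
(R or not (Q implies S)) and R = T and i = i
i ∉ {T}.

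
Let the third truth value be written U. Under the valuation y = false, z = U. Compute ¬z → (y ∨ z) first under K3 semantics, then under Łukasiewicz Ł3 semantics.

In K3: ¬z = ¬U = U
y ∨ z = false ∨ U = U
¬z → (y ∨ z) = U → U = U
In Łukasiewicz Ł3: ¬z = ¬U = U
y ∨ z = false ∨ U = U
¬z → (y ∨ z) = U → U = true  [min(1, 1−½+½)]
They differ because K3 and Łukasiewicz Ł3 treat U differently under implication.

U; true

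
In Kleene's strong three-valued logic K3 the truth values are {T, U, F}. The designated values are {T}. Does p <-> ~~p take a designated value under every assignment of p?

Countermodel: p=U gives U, which is not designated.

No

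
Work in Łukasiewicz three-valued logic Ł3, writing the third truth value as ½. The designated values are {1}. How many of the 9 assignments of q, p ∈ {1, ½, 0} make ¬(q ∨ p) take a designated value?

1

Designated under: (q=0, p=0).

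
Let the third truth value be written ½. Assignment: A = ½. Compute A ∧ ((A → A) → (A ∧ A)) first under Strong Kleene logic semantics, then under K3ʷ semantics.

In Strong Kleene logic: A → A = ½ → ½ = ½  [¬½ ∨ ½]
A ∧ A = ½ ∧ ½ = ½
(A → A) → (A ∧ A) = ½ → ½ = ½
A ∧ ((A → A) → (A ∧ A)) = ½ ∧ ½ = ½
In K3ʷ: A → A = ½ → ½ = ½  [any arg is the third value ⇒ result is the third value]
A ∧ A = ½ ∧ ½ = ½
(A → A) → (A ∧ A) = ½ → ½ = ½
A ∧ ((A → A) → (A ∧ A)) = ½ ∧ ½ = ½

½; ½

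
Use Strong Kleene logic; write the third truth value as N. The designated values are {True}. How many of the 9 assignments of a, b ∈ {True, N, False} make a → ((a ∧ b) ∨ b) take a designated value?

Of the 9 assignments, 5 give a value in {True}.

5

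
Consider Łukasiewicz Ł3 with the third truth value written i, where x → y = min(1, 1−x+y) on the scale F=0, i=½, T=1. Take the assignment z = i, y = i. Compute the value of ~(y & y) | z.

y & y = i & i = i
~(y & y) = ~i = i
~(y & y) | z = i | i = i

i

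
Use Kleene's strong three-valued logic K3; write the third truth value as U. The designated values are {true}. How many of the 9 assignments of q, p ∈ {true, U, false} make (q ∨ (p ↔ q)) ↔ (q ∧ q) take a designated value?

4

Designated under: (q=true, p=true); (q=true, p=U); (q=true, p=false); (q=false, p=true).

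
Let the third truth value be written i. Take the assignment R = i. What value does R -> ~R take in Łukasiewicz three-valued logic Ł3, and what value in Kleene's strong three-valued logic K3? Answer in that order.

⊤; i

In Łukasiewicz three-valued logic Ł3: ~R = ~i = i
R -> ~R = i -> i = ⊤  [min(1, 1−½+½)]
In Kleene's strong three-valued logic K3: ~R = ~i = i
R -> ~R = i -> i = i  [~i | i]
They differ because Łukasiewicz three-valued logic Ł3 and Kleene's strong three-valued logic K3 treat i differently under implication.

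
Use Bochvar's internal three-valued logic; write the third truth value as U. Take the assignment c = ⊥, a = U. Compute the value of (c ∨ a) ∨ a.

c ∨ a = ⊥ ∨ U = U
(c ∨ a) ∨ a = U ∨ U = U

U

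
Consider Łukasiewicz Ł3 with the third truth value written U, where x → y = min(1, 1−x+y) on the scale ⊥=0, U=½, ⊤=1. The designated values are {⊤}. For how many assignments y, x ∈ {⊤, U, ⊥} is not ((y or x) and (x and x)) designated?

3

Designated under: (y=⊤, x=⊥); (y=U, x=⊥); (y=⊥, x=⊥).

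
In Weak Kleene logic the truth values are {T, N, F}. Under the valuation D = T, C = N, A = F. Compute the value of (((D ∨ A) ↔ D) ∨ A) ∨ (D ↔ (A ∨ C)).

D ∨ A = T ∨ F = T
(D ∨ A) ↔ D = T ↔ T = T
((D ∨ A) ↔ D) ∨ A = T ∨ F = T
A ∨ C = F ∨ N = N
D ↔ (A ∨ C) = T ↔ N = N
(((D ∨ A) ↔ D) ∨ A) ∨ (D ↔ (A ∨ C)) = T ∨ N = N

N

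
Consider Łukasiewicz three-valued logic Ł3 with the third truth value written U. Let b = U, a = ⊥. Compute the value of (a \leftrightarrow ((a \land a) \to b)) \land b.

⊥

a \land a = ⊥ \land ⊥ = ⊥
(a \land a) \to b = ⊥ \to U = ⊤  [min(1, 1−0+½)]
a \leftrightarrow ((a \land a) \to b) = ⊥ \leftrightarrow ⊤ = ⊥
(a \leftrightarrow ((a \land a) \to b)) \land b = ⊥ \land U = ⊥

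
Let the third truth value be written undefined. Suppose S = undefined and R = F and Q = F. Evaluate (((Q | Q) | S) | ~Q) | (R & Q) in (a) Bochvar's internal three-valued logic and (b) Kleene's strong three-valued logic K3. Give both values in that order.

undefined; T

In Bochvar's internal three-valued logic: Q | Q = F | F = F
(Q | Q) | S = F | undefined = undefined
~Q = ~F = T
((Q | Q) | S) | ~Q = undefined | T = undefined
R & Q = F & F = F
(((Q | Q) | S) | ~Q) | (R & Q) = undefined | F = undefined
In Kleene's strong three-valued logic K3: Q | Q = F | F = F
(Q | Q) | S = F | undefined = undefined
~Q = ~F = T
((Q | Q) | S) | ~Q = undefined | T = T
R & Q = F & F = F
(((Q | Q) | S) | ~Q) | (R & Q) = T | F = T
They differ because Bochvar's internal three-valued logic and Kleene's strong three-valued logic K3 treat undefined differently under the binary connectives.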